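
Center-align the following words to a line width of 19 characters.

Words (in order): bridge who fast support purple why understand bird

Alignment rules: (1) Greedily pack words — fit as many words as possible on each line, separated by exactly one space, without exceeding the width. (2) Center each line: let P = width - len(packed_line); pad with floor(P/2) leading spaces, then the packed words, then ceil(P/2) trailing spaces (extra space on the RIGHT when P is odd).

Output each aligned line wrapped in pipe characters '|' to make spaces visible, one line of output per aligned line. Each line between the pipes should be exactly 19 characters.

Line 1: ['bridge', 'who', 'fast'] (min_width=15, slack=4)
Line 2: ['support', 'purple', 'why'] (min_width=18, slack=1)
Line 3: ['understand', 'bird'] (min_width=15, slack=4)

Answer: |  bridge who fast  |
|support purple why |
|  understand bird  |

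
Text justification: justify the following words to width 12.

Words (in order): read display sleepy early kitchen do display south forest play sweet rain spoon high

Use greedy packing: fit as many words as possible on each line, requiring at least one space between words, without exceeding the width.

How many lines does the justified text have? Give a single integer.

Answer: 8

Derivation:
Line 1: ['read', 'display'] (min_width=12, slack=0)
Line 2: ['sleepy', 'early'] (min_width=12, slack=0)
Line 3: ['kitchen', 'do'] (min_width=10, slack=2)
Line 4: ['display'] (min_width=7, slack=5)
Line 5: ['south', 'forest'] (min_width=12, slack=0)
Line 6: ['play', 'sweet'] (min_width=10, slack=2)
Line 7: ['rain', 'spoon'] (min_width=10, slack=2)
Line 8: ['high'] (min_width=4, slack=8)
Total lines: 8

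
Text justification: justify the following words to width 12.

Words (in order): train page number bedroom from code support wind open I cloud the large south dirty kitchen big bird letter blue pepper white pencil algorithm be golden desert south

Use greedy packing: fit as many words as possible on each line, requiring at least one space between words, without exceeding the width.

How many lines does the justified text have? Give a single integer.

Line 1: ['train', 'page'] (min_width=10, slack=2)
Line 2: ['number'] (min_width=6, slack=6)
Line 3: ['bedroom', 'from'] (min_width=12, slack=0)
Line 4: ['code', 'support'] (min_width=12, slack=0)
Line 5: ['wind', 'open', 'I'] (min_width=11, slack=1)
Line 6: ['cloud', 'the'] (min_width=9, slack=3)
Line 7: ['large', 'south'] (min_width=11, slack=1)
Line 8: ['dirty'] (min_width=5, slack=7)
Line 9: ['kitchen', 'big'] (min_width=11, slack=1)
Line 10: ['bird', 'letter'] (min_width=11, slack=1)
Line 11: ['blue', 'pepper'] (min_width=11, slack=1)
Line 12: ['white', 'pencil'] (min_width=12, slack=0)
Line 13: ['algorithm', 'be'] (min_width=12, slack=0)
Line 14: ['golden'] (min_width=6, slack=6)
Line 15: ['desert', 'south'] (min_width=12, slack=0)
Total lines: 15

Answer: 15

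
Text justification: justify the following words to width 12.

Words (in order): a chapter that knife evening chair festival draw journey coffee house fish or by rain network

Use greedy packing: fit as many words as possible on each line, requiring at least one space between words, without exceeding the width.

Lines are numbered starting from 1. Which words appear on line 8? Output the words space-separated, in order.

Answer: fish or by

Derivation:
Line 1: ['a', 'chapter'] (min_width=9, slack=3)
Line 2: ['that', 'knife'] (min_width=10, slack=2)
Line 3: ['evening'] (min_width=7, slack=5)
Line 4: ['chair'] (min_width=5, slack=7)
Line 5: ['festival'] (min_width=8, slack=4)
Line 6: ['draw', 'journey'] (min_width=12, slack=0)
Line 7: ['coffee', 'house'] (min_width=12, slack=0)
Line 8: ['fish', 'or', 'by'] (min_width=10, slack=2)
Line 9: ['rain', 'network'] (min_width=12, slack=0)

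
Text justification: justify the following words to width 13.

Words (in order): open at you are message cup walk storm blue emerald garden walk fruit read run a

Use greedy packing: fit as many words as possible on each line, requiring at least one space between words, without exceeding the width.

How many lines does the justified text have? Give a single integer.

Line 1: ['open', 'at', 'you'] (min_width=11, slack=2)
Line 2: ['are', 'message'] (min_width=11, slack=2)
Line 3: ['cup', 'walk'] (min_width=8, slack=5)
Line 4: ['storm', 'blue'] (min_width=10, slack=3)
Line 5: ['emerald'] (min_width=7, slack=6)
Line 6: ['garden', 'walk'] (min_width=11, slack=2)
Line 7: ['fruit', 'read'] (min_width=10, slack=3)
Line 8: ['run', 'a'] (min_width=5, slack=8)
Total lines: 8

Answer: 8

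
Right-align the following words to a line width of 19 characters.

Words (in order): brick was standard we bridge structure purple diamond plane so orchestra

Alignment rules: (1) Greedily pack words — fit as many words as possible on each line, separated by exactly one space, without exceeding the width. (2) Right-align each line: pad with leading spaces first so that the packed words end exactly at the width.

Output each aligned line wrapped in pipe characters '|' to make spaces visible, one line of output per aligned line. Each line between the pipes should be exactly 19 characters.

Answer: | brick was standard|
|we bridge structure|
|     purple diamond|
| plane so orchestra|

Derivation:
Line 1: ['brick', 'was', 'standard'] (min_width=18, slack=1)
Line 2: ['we', 'bridge', 'structure'] (min_width=19, slack=0)
Line 3: ['purple', 'diamond'] (min_width=14, slack=5)
Line 4: ['plane', 'so', 'orchestra'] (min_width=18, slack=1)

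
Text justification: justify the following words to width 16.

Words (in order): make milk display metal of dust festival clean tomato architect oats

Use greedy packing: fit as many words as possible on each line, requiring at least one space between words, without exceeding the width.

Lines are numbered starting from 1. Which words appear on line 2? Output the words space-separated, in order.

Line 1: ['make', 'milk'] (min_width=9, slack=7)
Line 2: ['display', 'metal', 'of'] (min_width=16, slack=0)
Line 3: ['dust', 'festival'] (min_width=13, slack=3)
Line 4: ['clean', 'tomato'] (min_width=12, slack=4)
Line 5: ['architect', 'oats'] (min_width=14, slack=2)

Answer: display metal of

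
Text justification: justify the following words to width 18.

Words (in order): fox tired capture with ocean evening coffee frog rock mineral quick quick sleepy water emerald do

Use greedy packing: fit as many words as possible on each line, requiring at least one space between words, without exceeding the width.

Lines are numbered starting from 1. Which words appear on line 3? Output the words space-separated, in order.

Line 1: ['fox', 'tired', 'capture'] (min_width=17, slack=1)
Line 2: ['with', 'ocean', 'evening'] (min_width=18, slack=0)
Line 3: ['coffee', 'frog', 'rock'] (min_width=16, slack=2)
Line 4: ['mineral', 'quick'] (min_width=13, slack=5)
Line 5: ['quick', 'sleepy', 'water'] (min_width=18, slack=0)
Line 6: ['emerald', 'do'] (min_width=10, slack=8)

Answer: coffee frog rock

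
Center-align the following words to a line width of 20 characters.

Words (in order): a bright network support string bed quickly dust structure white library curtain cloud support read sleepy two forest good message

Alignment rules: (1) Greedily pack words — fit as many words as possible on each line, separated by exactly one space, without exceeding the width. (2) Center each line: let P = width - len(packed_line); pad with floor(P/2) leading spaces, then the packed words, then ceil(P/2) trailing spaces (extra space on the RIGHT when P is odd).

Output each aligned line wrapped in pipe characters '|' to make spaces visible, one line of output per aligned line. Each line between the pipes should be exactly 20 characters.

Line 1: ['a', 'bright', 'network'] (min_width=16, slack=4)
Line 2: ['support', 'string', 'bed'] (min_width=18, slack=2)
Line 3: ['quickly', 'dust'] (min_width=12, slack=8)
Line 4: ['structure', 'white'] (min_width=15, slack=5)
Line 5: ['library', 'curtain'] (min_width=15, slack=5)
Line 6: ['cloud', 'support', 'read'] (min_width=18, slack=2)
Line 7: ['sleepy', 'two', 'forest'] (min_width=17, slack=3)
Line 8: ['good', 'message'] (min_width=12, slack=8)

Answer: |  a bright network  |
| support string bed |
|    quickly dust    |
|  structure white   |
|  library curtain   |
| cloud support read |
| sleepy two forest  |
|    good message    |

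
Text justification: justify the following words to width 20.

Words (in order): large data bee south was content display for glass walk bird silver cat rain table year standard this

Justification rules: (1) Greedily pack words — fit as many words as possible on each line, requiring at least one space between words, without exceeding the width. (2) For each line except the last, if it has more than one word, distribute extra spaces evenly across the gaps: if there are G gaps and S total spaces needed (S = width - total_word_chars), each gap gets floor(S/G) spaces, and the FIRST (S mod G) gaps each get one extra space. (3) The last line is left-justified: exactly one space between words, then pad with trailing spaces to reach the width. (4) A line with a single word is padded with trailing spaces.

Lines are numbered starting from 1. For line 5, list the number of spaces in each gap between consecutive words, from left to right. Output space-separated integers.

Line 1: ['large', 'data', 'bee', 'south'] (min_width=20, slack=0)
Line 2: ['was', 'content', 'display'] (min_width=19, slack=1)
Line 3: ['for', 'glass', 'walk', 'bird'] (min_width=19, slack=1)
Line 4: ['silver', 'cat', 'rain'] (min_width=15, slack=5)
Line 5: ['table', 'year', 'standard'] (min_width=19, slack=1)
Line 6: ['this'] (min_width=4, slack=16)

Answer: 2 1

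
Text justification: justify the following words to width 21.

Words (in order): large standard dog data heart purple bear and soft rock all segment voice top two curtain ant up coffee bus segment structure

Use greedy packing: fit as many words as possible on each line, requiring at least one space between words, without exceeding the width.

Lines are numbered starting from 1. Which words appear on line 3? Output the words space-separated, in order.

Answer: bear and soft rock

Derivation:
Line 1: ['large', 'standard', 'dog'] (min_width=18, slack=3)
Line 2: ['data', 'heart', 'purple'] (min_width=17, slack=4)
Line 3: ['bear', 'and', 'soft', 'rock'] (min_width=18, slack=3)
Line 4: ['all', 'segment', 'voice', 'top'] (min_width=21, slack=0)
Line 5: ['two', 'curtain', 'ant', 'up'] (min_width=18, slack=3)
Line 6: ['coffee', 'bus', 'segment'] (min_width=18, slack=3)
Line 7: ['structure'] (min_width=9, slack=12)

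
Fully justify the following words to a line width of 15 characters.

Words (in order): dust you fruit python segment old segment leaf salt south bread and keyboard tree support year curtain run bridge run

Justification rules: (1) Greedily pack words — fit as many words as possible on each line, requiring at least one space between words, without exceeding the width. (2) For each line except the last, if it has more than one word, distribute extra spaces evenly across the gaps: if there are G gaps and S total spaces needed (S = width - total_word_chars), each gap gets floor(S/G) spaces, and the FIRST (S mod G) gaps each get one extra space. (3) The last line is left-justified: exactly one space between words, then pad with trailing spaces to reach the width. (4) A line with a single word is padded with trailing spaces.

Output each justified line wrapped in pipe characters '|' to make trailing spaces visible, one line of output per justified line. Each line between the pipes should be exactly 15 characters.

Line 1: ['dust', 'you', 'fruit'] (min_width=14, slack=1)
Line 2: ['python', 'segment'] (min_width=14, slack=1)
Line 3: ['old', 'segment'] (min_width=11, slack=4)
Line 4: ['leaf', 'salt', 'south'] (min_width=15, slack=0)
Line 5: ['bread', 'and'] (min_width=9, slack=6)
Line 6: ['keyboard', 'tree'] (min_width=13, slack=2)
Line 7: ['support', 'year'] (min_width=12, slack=3)
Line 8: ['curtain', 'run'] (min_width=11, slack=4)
Line 9: ['bridge', 'run'] (min_width=10, slack=5)

Answer: |dust  you fruit|
|python  segment|
|old     segment|
|leaf salt south|
|bread       and|
|keyboard   tree|
|support    year|
|curtain     run|
|bridge run     |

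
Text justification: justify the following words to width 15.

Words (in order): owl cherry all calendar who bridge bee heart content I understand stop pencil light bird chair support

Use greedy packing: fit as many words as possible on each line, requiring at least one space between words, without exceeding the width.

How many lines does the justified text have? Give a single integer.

Answer: 8

Derivation:
Line 1: ['owl', 'cherry', 'all'] (min_width=14, slack=1)
Line 2: ['calendar', 'who'] (min_width=12, slack=3)
Line 3: ['bridge', 'bee'] (min_width=10, slack=5)
Line 4: ['heart', 'content', 'I'] (min_width=15, slack=0)
Line 5: ['understand', 'stop'] (min_width=15, slack=0)
Line 6: ['pencil', 'light'] (min_width=12, slack=3)
Line 7: ['bird', 'chair'] (min_width=10, slack=5)
Line 8: ['support'] (min_width=7, slack=8)
Total lines: 8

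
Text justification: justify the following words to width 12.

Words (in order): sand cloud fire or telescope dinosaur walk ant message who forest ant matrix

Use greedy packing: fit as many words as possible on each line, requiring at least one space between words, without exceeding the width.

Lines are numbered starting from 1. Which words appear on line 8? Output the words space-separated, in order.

Answer: matrix

Derivation:
Line 1: ['sand', 'cloud'] (min_width=10, slack=2)
Line 2: ['fire', 'or'] (min_width=7, slack=5)
Line 3: ['telescope'] (min_width=9, slack=3)
Line 4: ['dinosaur'] (min_width=8, slack=4)
Line 5: ['walk', 'ant'] (min_width=8, slack=4)
Line 6: ['message', 'who'] (min_width=11, slack=1)
Line 7: ['forest', 'ant'] (min_width=10, slack=2)
Line 8: ['matrix'] (min_width=6, slack=6)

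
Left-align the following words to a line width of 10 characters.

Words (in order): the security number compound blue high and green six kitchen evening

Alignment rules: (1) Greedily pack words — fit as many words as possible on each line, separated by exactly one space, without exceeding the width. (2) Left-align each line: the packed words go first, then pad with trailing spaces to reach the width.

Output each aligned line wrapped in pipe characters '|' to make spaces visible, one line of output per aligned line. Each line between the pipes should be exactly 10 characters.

Line 1: ['the'] (min_width=3, slack=7)
Line 2: ['security'] (min_width=8, slack=2)
Line 3: ['number'] (min_width=6, slack=4)
Line 4: ['compound'] (min_width=8, slack=2)
Line 5: ['blue', 'high'] (min_width=9, slack=1)
Line 6: ['and', 'green'] (min_width=9, slack=1)
Line 7: ['six'] (min_width=3, slack=7)
Line 8: ['kitchen'] (min_width=7, slack=3)
Line 9: ['evening'] (min_width=7, slack=3)

Answer: |the       |
|security  |
|number    |
|compound  |
|blue high |
|and green |
|six       |
|kitchen   |
|evening   |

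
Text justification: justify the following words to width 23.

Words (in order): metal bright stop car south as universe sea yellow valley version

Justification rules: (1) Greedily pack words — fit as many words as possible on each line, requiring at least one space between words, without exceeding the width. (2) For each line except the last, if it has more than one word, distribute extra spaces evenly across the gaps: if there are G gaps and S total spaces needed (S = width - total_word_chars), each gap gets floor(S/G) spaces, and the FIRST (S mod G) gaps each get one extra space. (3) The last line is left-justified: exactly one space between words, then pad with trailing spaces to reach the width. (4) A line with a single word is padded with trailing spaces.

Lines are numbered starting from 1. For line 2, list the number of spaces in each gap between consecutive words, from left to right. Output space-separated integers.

Answer: 2 2 1

Derivation:
Line 1: ['metal', 'bright', 'stop', 'car'] (min_width=21, slack=2)
Line 2: ['south', 'as', 'universe', 'sea'] (min_width=21, slack=2)
Line 3: ['yellow', 'valley', 'version'] (min_width=21, slack=2)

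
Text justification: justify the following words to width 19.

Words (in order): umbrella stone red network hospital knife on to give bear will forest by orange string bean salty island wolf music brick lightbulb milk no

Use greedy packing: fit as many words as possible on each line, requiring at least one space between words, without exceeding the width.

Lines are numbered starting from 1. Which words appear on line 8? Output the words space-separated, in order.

Answer: lightbulb milk no

Derivation:
Line 1: ['umbrella', 'stone', 'red'] (min_width=18, slack=1)
Line 2: ['network', 'hospital'] (min_width=16, slack=3)
Line 3: ['knife', 'on', 'to', 'give'] (min_width=16, slack=3)
Line 4: ['bear', 'will', 'forest', 'by'] (min_width=19, slack=0)
Line 5: ['orange', 'string', 'bean'] (min_width=18, slack=1)
Line 6: ['salty', 'island', 'wolf'] (min_width=17, slack=2)
Line 7: ['music', 'brick'] (min_width=11, slack=8)
Line 8: ['lightbulb', 'milk', 'no'] (min_width=17, slack=2)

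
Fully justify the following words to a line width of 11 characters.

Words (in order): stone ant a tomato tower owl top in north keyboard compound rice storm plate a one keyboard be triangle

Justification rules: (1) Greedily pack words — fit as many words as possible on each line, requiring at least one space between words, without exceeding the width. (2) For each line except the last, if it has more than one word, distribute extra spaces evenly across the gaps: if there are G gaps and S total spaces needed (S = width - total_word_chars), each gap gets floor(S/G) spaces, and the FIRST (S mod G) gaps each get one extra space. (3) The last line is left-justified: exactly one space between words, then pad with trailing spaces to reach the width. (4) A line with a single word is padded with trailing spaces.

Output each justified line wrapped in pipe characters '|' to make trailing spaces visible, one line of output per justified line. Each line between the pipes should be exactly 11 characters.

Answer: |stone ant a|
|tomato     |
|tower   owl|
|top      in|
|north      |
|keyboard   |
|compound   |
|rice  storm|
|plate a one|
|keyboard be|
|triangle   |

Derivation:
Line 1: ['stone', 'ant', 'a'] (min_width=11, slack=0)
Line 2: ['tomato'] (min_width=6, slack=5)
Line 3: ['tower', 'owl'] (min_width=9, slack=2)
Line 4: ['top', 'in'] (min_width=6, slack=5)
Line 5: ['north'] (min_width=5, slack=6)
Line 6: ['keyboard'] (min_width=8, slack=3)
Line 7: ['compound'] (min_width=8, slack=3)
Line 8: ['rice', 'storm'] (min_width=10, slack=1)
Line 9: ['plate', 'a', 'one'] (min_width=11, slack=0)
Line 10: ['keyboard', 'be'] (min_width=11, slack=0)
Line 11: ['triangle'] (min_width=8, slack=3)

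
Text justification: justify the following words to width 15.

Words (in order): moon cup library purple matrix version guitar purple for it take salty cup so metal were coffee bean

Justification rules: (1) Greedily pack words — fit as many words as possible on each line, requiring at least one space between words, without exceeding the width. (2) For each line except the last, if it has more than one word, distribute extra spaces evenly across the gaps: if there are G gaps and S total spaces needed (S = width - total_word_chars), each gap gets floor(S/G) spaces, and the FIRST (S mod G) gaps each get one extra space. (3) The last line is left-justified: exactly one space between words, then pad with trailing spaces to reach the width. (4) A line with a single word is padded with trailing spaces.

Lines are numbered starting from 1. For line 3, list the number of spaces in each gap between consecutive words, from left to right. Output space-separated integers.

Answer: 2

Derivation:
Line 1: ['moon', 'cup'] (min_width=8, slack=7)
Line 2: ['library', 'purple'] (min_width=14, slack=1)
Line 3: ['matrix', 'version'] (min_width=14, slack=1)
Line 4: ['guitar', 'purple'] (min_width=13, slack=2)
Line 5: ['for', 'it', 'take'] (min_width=11, slack=4)
Line 6: ['salty', 'cup', 'so'] (min_width=12, slack=3)
Line 7: ['metal', 'were'] (min_width=10, slack=5)
Line 8: ['coffee', 'bean'] (min_width=11, slack=4)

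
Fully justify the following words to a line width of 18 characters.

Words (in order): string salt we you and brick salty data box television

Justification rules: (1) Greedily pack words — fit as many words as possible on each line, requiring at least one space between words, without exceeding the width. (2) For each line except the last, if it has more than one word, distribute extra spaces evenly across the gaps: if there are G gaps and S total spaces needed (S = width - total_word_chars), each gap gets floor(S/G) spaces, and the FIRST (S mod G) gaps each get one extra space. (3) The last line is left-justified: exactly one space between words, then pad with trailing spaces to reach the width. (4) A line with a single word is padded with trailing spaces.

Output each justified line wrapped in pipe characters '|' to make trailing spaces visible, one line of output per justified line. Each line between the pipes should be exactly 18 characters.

Answer: |string salt we you|
|and   brick  salty|
|data           box|
|television        |

Derivation:
Line 1: ['string', 'salt', 'we', 'you'] (min_width=18, slack=0)
Line 2: ['and', 'brick', 'salty'] (min_width=15, slack=3)
Line 3: ['data', 'box'] (min_width=8, slack=10)
Line 4: ['television'] (min_width=10, slack=8)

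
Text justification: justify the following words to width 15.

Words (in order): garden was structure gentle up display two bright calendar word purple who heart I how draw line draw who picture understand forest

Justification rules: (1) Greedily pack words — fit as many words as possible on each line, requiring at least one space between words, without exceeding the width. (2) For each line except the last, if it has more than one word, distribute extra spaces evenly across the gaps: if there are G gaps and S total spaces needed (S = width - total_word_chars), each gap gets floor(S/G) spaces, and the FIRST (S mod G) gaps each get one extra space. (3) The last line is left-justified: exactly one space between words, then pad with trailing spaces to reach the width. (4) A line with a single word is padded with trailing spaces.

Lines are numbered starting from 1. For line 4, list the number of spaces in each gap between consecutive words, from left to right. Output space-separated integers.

Line 1: ['garden', 'was'] (min_width=10, slack=5)
Line 2: ['structure'] (min_width=9, slack=6)
Line 3: ['gentle', 'up'] (min_width=9, slack=6)
Line 4: ['display', 'two'] (min_width=11, slack=4)
Line 5: ['bright', 'calendar'] (min_width=15, slack=0)
Line 6: ['word', 'purple', 'who'] (min_width=15, slack=0)
Line 7: ['heart', 'I', 'how'] (min_width=11, slack=4)
Line 8: ['draw', 'line', 'draw'] (min_width=14, slack=1)
Line 9: ['who', 'picture'] (min_width=11, slack=4)
Line 10: ['understand'] (min_width=10, slack=5)
Line 11: ['forest'] (min_width=6, slack=9)

Answer: 5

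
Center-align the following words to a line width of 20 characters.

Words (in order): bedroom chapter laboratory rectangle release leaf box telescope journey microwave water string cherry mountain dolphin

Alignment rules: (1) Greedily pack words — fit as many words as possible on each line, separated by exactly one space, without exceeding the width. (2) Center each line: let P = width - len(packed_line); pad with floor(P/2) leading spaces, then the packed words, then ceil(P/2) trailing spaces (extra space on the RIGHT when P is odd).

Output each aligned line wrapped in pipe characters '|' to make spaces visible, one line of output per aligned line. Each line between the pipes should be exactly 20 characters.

Line 1: ['bedroom', 'chapter'] (min_width=15, slack=5)
Line 2: ['laboratory', 'rectangle'] (min_width=20, slack=0)
Line 3: ['release', 'leaf', 'box'] (min_width=16, slack=4)
Line 4: ['telescope', 'journey'] (min_width=17, slack=3)
Line 5: ['microwave', 'water'] (min_width=15, slack=5)
Line 6: ['string', 'cherry'] (min_width=13, slack=7)
Line 7: ['mountain', 'dolphin'] (min_width=16, slack=4)

Answer: |  bedroom chapter   |
|laboratory rectangle|
|  release leaf box  |
| telescope journey  |
|  microwave water   |
|   string cherry    |
|  mountain dolphin  |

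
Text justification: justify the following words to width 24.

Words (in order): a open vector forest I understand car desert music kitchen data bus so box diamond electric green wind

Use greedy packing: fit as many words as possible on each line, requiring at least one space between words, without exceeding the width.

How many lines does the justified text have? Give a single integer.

Answer: 5

Derivation:
Line 1: ['a', 'open', 'vector', 'forest', 'I'] (min_width=22, slack=2)
Line 2: ['understand', 'car', 'desert'] (min_width=21, slack=3)
Line 3: ['music', 'kitchen', 'data', 'bus'] (min_width=22, slack=2)
Line 4: ['so', 'box', 'diamond', 'electric'] (min_width=23, slack=1)
Line 5: ['green', 'wind'] (min_width=10, slack=14)
Total lines: 5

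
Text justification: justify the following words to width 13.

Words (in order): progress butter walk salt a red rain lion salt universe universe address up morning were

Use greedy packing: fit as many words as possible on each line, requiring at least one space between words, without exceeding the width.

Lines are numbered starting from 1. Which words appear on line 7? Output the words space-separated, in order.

Answer: address up

Derivation:
Line 1: ['progress'] (min_width=8, slack=5)
Line 2: ['butter', 'walk'] (min_width=11, slack=2)
Line 3: ['salt', 'a', 'red'] (min_width=10, slack=3)
Line 4: ['rain', 'lion'] (min_width=9, slack=4)
Line 5: ['salt', 'universe'] (min_width=13, slack=0)
Line 6: ['universe'] (min_width=8, slack=5)
Line 7: ['address', 'up'] (min_width=10, slack=3)
Line 8: ['morning', 'were'] (min_width=12, slack=1)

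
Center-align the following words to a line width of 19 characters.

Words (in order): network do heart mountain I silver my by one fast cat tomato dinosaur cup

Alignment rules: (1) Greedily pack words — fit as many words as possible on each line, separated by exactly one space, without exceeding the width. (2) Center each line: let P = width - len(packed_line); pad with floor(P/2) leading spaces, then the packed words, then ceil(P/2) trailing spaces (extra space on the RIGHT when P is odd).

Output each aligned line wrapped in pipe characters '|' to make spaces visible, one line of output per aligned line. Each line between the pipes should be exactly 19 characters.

Answer: | network do heart  |
| mountain I silver |
|my by one fast cat |
|tomato dinosaur cup|

Derivation:
Line 1: ['network', 'do', 'heart'] (min_width=16, slack=3)
Line 2: ['mountain', 'I', 'silver'] (min_width=17, slack=2)
Line 3: ['my', 'by', 'one', 'fast', 'cat'] (min_width=18, slack=1)
Line 4: ['tomato', 'dinosaur', 'cup'] (min_width=19, slack=0)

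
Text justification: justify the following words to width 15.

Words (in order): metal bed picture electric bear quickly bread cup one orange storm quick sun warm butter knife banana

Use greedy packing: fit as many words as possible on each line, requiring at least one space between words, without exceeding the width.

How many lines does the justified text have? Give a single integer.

Line 1: ['metal', 'bed'] (min_width=9, slack=6)
Line 2: ['picture'] (min_width=7, slack=8)
Line 3: ['electric', 'bear'] (min_width=13, slack=2)
Line 4: ['quickly', 'bread'] (min_width=13, slack=2)
Line 5: ['cup', 'one', 'orange'] (min_width=14, slack=1)
Line 6: ['storm', 'quick', 'sun'] (min_width=15, slack=0)
Line 7: ['warm', 'butter'] (min_width=11, slack=4)
Line 8: ['knife', 'banana'] (min_width=12, slack=3)
Total lines: 8

Answer: 8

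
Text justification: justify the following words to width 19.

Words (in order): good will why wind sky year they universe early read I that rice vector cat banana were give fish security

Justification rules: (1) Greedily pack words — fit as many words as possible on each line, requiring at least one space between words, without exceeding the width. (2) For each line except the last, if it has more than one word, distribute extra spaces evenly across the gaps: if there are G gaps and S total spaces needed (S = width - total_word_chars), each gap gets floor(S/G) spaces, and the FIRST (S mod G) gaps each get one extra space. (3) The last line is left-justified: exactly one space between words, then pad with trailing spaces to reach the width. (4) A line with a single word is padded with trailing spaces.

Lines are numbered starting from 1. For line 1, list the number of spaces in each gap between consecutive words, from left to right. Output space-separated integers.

Answer: 2 1 1

Derivation:
Line 1: ['good', 'will', 'why', 'wind'] (min_width=18, slack=1)
Line 2: ['sky', 'year', 'they'] (min_width=13, slack=6)
Line 3: ['universe', 'early', 'read'] (min_width=19, slack=0)
Line 4: ['I', 'that', 'rice', 'vector'] (min_width=18, slack=1)
Line 5: ['cat', 'banana', 'were'] (min_width=15, slack=4)
Line 6: ['give', 'fish', 'security'] (min_width=18, slack=1)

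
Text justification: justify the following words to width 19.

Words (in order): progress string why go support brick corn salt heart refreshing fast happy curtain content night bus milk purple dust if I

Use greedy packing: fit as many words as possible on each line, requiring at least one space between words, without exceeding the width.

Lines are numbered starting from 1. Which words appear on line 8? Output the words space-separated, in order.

Answer: I

Derivation:
Line 1: ['progress', 'string', 'why'] (min_width=19, slack=0)
Line 2: ['go', 'support', 'brick'] (min_width=16, slack=3)
Line 3: ['corn', 'salt', 'heart'] (min_width=15, slack=4)
Line 4: ['refreshing', 'fast'] (min_width=15, slack=4)
Line 5: ['happy', 'curtain'] (min_width=13, slack=6)
Line 6: ['content', 'night', 'bus'] (min_width=17, slack=2)
Line 7: ['milk', 'purple', 'dust', 'if'] (min_width=19, slack=0)
Line 8: ['I'] (min_width=1, slack=18)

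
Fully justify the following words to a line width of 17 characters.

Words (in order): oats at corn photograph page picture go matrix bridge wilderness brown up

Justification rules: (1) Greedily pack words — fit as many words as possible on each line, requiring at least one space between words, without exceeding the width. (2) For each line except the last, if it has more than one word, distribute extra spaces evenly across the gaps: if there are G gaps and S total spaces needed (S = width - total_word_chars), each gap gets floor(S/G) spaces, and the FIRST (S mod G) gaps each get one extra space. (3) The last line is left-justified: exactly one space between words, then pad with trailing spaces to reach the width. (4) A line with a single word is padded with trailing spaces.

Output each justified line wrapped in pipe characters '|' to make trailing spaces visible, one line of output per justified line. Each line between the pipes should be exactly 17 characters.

Answer: |oats    at   corn|
|photograph   page|
|picture go matrix|
|bridge wilderness|
|brown up         |

Derivation:
Line 1: ['oats', 'at', 'corn'] (min_width=12, slack=5)
Line 2: ['photograph', 'page'] (min_width=15, slack=2)
Line 3: ['picture', 'go', 'matrix'] (min_width=17, slack=0)
Line 4: ['bridge', 'wilderness'] (min_width=17, slack=0)
Line 5: ['brown', 'up'] (min_width=8, slack=9)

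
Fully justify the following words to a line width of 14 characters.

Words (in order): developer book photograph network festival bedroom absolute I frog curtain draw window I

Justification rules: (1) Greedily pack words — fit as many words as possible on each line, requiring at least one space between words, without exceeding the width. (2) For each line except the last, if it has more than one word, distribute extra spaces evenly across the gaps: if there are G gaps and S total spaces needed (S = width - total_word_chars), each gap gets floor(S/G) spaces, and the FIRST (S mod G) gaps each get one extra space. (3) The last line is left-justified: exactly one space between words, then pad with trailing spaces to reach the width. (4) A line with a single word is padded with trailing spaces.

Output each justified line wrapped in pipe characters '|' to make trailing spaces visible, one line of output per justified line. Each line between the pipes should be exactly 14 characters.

Answer: |developer book|
|photograph    |
|network       |
|festival      |
|bedroom       |
|absolute     I|
|frog   curtain|
|draw window I |

Derivation:
Line 1: ['developer', 'book'] (min_width=14, slack=0)
Line 2: ['photograph'] (min_width=10, slack=4)
Line 3: ['network'] (min_width=7, slack=7)
Line 4: ['festival'] (min_width=8, slack=6)
Line 5: ['bedroom'] (min_width=7, slack=7)
Line 6: ['absolute', 'I'] (min_width=10, slack=4)
Line 7: ['frog', 'curtain'] (min_width=12, slack=2)
Line 8: ['draw', 'window', 'I'] (min_width=13, slack=1)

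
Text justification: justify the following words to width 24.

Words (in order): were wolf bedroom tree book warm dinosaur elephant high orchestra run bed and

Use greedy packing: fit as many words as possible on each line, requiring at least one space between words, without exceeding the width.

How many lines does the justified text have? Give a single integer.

Line 1: ['were', 'wolf', 'bedroom', 'tree'] (min_width=22, slack=2)
Line 2: ['book', 'warm', 'dinosaur'] (min_width=18, slack=6)
Line 3: ['elephant', 'high', 'orchestra'] (min_width=23, slack=1)
Line 4: ['run', 'bed', 'and'] (min_width=11, slack=13)
Total lines: 4

Answer: 4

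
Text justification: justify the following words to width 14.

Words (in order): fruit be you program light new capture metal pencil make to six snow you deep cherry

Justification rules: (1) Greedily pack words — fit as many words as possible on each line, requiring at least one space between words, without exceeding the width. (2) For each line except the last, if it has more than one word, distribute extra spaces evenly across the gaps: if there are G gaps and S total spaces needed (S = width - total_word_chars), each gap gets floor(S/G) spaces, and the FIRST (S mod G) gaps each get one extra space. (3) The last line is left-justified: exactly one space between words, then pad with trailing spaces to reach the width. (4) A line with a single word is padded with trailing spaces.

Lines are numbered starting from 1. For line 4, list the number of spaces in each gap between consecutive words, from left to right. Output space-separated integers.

Answer: 3

Derivation:
Line 1: ['fruit', 'be', 'you'] (min_width=12, slack=2)
Line 2: ['program', 'light'] (min_width=13, slack=1)
Line 3: ['new', 'capture'] (min_width=11, slack=3)
Line 4: ['metal', 'pencil'] (min_width=12, slack=2)
Line 5: ['make', 'to', 'six'] (min_width=11, slack=3)
Line 6: ['snow', 'you', 'deep'] (min_width=13, slack=1)
Line 7: ['cherry'] (min_width=6, slack=8)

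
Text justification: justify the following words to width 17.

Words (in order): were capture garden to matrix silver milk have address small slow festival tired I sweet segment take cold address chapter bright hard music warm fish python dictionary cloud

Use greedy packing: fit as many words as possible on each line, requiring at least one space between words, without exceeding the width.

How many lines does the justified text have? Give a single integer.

Line 1: ['were', 'capture'] (min_width=12, slack=5)
Line 2: ['garden', 'to', 'matrix'] (min_width=16, slack=1)
Line 3: ['silver', 'milk', 'have'] (min_width=16, slack=1)
Line 4: ['address', 'small'] (min_width=13, slack=4)
Line 5: ['slow', 'festival'] (min_width=13, slack=4)
Line 6: ['tired', 'I', 'sweet'] (min_width=13, slack=4)
Line 7: ['segment', 'take', 'cold'] (min_width=17, slack=0)
Line 8: ['address', 'chapter'] (min_width=15, slack=2)
Line 9: ['bright', 'hard', 'music'] (min_width=17, slack=0)
Line 10: ['warm', 'fish', 'python'] (min_width=16, slack=1)
Line 11: ['dictionary', 'cloud'] (min_width=16, slack=1)
Total lines: 11

Answer: 11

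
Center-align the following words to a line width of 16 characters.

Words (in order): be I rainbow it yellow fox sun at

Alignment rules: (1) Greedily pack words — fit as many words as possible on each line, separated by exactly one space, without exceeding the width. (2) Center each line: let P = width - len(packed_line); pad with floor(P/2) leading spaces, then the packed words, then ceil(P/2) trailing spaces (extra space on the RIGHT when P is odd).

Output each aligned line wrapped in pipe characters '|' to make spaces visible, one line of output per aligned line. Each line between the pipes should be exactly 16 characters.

Answer: |be I rainbow it |
| yellow fox sun |
|       at       |

Derivation:
Line 1: ['be', 'I', 'rainbow', 'it'] (min_width=15, slack=1)
Line 2: ['yellow', 'fox', 'sun'] (min_width=14, slack=2)
Line 3: ['at'] (min_width=2, slack=14)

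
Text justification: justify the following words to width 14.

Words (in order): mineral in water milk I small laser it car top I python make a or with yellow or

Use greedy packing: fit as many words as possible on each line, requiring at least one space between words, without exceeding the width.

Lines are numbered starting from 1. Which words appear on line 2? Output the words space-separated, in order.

Answer: water milk I

Derivation:
Line 1: ['mineral', 'in'] (min_width=10, slack=4)
Line 2: ['water', 'milk', 'I'] (min_width=12, slack=2)
Line 3: ['small', 'laser', 'it'] (min_width=14, slack=0)
Line 4: ['car', 'top', 'I'] (min_width=9, slack=5)
Line 5: ['python', 'make', 'a'] (min_width=13, slack=1)
Line 6: ['or', 'with', 'yellow'] (min_width=14, slack=0)
Line 7: ['or'] (min_width=2, slack=12)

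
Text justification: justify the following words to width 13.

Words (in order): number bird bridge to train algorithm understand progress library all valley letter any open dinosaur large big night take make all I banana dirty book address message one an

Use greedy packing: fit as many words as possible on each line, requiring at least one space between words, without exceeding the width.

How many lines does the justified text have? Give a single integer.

Answer: 17

Derivation:
Line 1: ['number', 'bird'] (min_width=11, slack=2)
Line 2: ['bridge', 'to'] (min_width=9, slack=4)
Line 3: ['train'] (min_width=5, slack=8)
Line 4: ['algorithm'] (min_width=9, slack=4)
Line 5: ['understand'] (min_width=10, slack=3)
Line 6: ['progress'] (min_width=8, slack=5)
Line 7: ['library', 'all'] (min_width=11, slack=2)
Line 8: ['valley', 'letter'] (min_width=13, slack=0)
Line 9: ['any', 'open'] (min_width=8, slack=5)
Line 10: ['dinosaur'] (min_width=8, slack=5)
Line 11: ['large', 'big'] (min_width=9, slack=4)
Line 12: ['night', 'take'] (min_width=10, slack=3)
Line 13: ['make', 'all', 'I'] (min_width=10, slack=3)
Line 14: ['banana', 'dirty'] (min_width=12, slack=1)
Line 15: ['book', 'address'] (min_width=12, slack=1)
Line 16: ['message', 'one'] (min_width=11, slack=2)
Line 17: ['an'] (min_width=2, slack=11)
Total lines: 17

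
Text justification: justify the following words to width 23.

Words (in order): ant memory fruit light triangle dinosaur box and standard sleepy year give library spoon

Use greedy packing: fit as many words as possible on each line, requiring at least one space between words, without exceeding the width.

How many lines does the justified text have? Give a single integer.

Answer: 4

Derivation:
Line 1: ['ant', 'memory', 'fruit', 'light'] (min_width=22, slack=1)
Line 2: ['triangle', 'dinosaur', 'box'] (min_width=21, slack=2)
Line 3: ['and', 'standard', 'sleepy'] (min_width=19, slack=4)
Line 4: ['year', 'give', 'library', 'spoon'] (min_width=23, slack=0)
Total lines: 4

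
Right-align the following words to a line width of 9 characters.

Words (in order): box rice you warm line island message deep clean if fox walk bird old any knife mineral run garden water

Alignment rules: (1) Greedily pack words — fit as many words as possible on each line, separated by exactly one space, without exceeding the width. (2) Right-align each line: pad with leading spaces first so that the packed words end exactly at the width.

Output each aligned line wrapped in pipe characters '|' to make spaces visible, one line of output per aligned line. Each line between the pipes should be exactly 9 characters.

Line 1: ['box', 'rice'] (min_width=8, slack=1)
Line 2: ['you', 'warm'] (min_width=8, slack=1)
Line 3: ['line'] (min_width=4, slack=5)
Line 4: ['island'] (min_width=6, slack=3)
Line 5: ['message'] (min_width=7, slack=2)
Line 6: ['deep'] (min_width=4, slack=5)
Line 7: ['clean', 'if'] (min_width=8, slack=1)
Line 8: ['fox', 'walk'] (min_width=8, slack=1)
Line 9: ['bird', 'old'] (min_width=8, slack=1)
Line 10: ['any', 'knife'] (min_width=9, slack=0)
Line 11: ['mineral'] (min_width=7, slack=2)
Line 12: ['run'] (min_width=3, slack=6)
Line 13: ['garden'] (min_width=6, slack=3)
Line 14: ['water'] (min_width=5, slack=4)

Answer: | box rice|
| you warm|
|     line|
|   island|
|  message|
|     deep|
| clean if|
| fox walk|
| bird old|
|any knife|
|  mineral|
|      run|
|   garden|
|    water|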